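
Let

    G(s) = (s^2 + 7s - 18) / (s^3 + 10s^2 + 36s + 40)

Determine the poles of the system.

s = -4 + 2j, -4 - 2j, -2

The poles are the roots of the denominator s^3 + 10s^2 + 36s + 40 = 0.
Trying s = -2: the polynomial evaluates to 0, so (s + 2) is a factor.
Dividing out leaves s^2 + 8s + 20 = 0.
The quadratic formula then gives s = -4 ± 2j.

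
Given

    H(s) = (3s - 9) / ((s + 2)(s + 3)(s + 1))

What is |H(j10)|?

|H(j10)| ≈ 0.02927

Substitute s = j10: numerator = -9 + j30, denominator = -594 - j890.
|H(j10)| = |-9 + j30| / |-594 - j890| = 31.321 / 1070.0 ≈ 0.02927.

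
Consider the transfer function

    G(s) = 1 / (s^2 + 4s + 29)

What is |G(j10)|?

Substitute s = j10: numerator = 1, denominator = -71 + j40.
|G(j10)| = |1| / |-71 + j40| = 1 / 81.492 ≈ 0.01227.

|G(j10)| ≈ 0.01227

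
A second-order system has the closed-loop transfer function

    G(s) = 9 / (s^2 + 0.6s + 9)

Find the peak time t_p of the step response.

Comparing s^2 + 0.6s + 9 to s^2 + 2ζωₙs + ωₙ²: ωₙ = 3 rad/s and ζ = 0.6/(2·3) = 0.1.
ζωₙ = 0.6/2 = 0.3, so ω_d = ωₙ√(1−ζ²) = √(ωₙ² − (ζωₙ)²) = √(9 − 0.3²) = √8.91 ≈ 2.985 rad/s.
t_p = π/ω_d = π/2.985 ≈ 1.052 s.

t_p ≈ 1.052 s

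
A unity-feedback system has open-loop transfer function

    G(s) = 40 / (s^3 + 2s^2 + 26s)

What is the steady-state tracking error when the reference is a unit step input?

e_ss = 0

G(s) has one pole at the origin.
This is a Type 1 system; for a step input the steady-state error is zero.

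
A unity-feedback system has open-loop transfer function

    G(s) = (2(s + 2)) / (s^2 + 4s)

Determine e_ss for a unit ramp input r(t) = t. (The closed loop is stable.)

e_ss = 1

G(s) has one pole at the origin.
This is a Type 1 system. Kv = lim_{s→0} s·G(s) = 4/4 = 1.
e_ss = 1/Kv = 1/(1) = 1.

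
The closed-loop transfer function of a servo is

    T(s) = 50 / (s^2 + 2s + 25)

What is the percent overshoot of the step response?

%OS ≈ 52.7%

Comparing s^2 + 2s + 25 to s^2 + 2ζωₙs + ωₙ²: ωₙ = 5 rad/s and ζ = 2/(2·5) = 0.2.
%OS = 100·exp(−πζ/√(1−ζ²)) = 100·exp(−π·0.2/√(1−0.2²)) ≈ 52.7%.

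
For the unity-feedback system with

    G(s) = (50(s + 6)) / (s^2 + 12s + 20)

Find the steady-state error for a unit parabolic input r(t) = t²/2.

G(s) has no poles at the origin.
This is a Type 0 system; Ka = lim_{s→0} s^2·G(s) = 0, so the steady-state error for a parabola input is infinite.

e_ss = ∞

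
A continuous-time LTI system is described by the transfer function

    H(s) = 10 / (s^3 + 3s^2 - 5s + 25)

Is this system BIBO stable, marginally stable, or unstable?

The denominator s^3 + 3s^2 - 5s + 25 factors as (s + 5)(s^2 - 2s + 5), giving poles at s = -5, 1 ± 2j.
Since the pole(s) at s = 1 + 2j, 1 - 2j lie in the right half-plane, the system is unstable.

unstable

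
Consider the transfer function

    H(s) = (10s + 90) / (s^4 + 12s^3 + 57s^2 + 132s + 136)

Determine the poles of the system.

The poles are the roots of the denominator s^4 + 12s^3 + 57s^2 + 132s + 136 = 0.
No real roots exist; factor into two real quadratics: (s^2 + 4s + 8)(s^2 + 8s + 17) = 0.
Each quadratic gives a conjugate pair via the quadratic formula.

s = -2 ± 2j, -4 ± j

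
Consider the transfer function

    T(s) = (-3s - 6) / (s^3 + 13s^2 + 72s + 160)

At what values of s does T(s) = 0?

Set the numerator to zero: -3s - 6 = 0, i.e. -3·(s + 2) = 0.
So s = -2.

s = -2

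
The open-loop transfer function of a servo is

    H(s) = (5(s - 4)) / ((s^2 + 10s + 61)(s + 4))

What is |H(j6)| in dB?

|H(j6)|_dB ≈ -22.3 dB

Substitute s = j6: numerator = -20 + j30, denominator = -260 + j390.
|H(j6)| = |-20 + j30| / |-260 + j390| = 36.056 / 468.72 ≈ 0.07692.
In decibels: 20·log₁₀(0.07692) ≈ -22.3 dB.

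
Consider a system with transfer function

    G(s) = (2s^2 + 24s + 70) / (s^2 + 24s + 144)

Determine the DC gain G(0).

G(0) = 35/72 ≈ 0.4861

Set s = 0: G(0) = (70) / (144) = 35/72.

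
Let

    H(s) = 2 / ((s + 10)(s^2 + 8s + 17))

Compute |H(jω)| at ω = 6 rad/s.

Substitute s = j6: numerator = 2, denominator = -478 + j366.
|H(j6)| = |2| / |-478 + j366| = 2 / 602.03 ≈ 0.003322.

|H(j6)| ≈ 0.003322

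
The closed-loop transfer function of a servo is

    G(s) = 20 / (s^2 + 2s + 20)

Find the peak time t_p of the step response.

Comparing s^2 + 2s + 20 to s^2 + 2ζωₙs + ωₙ²: ωₙ = √20 ≈ 4.472 rad/s and ζ = 2/(2·√20) ≈ 0.2236.
ζωₙ = 2/2 = 1, so ω_d = ωₙ√(1−ζ²) = √(ωₙ² − (ζωₙ)²) = √(20 − 1²) = √19 ≈ 4.359 rad/s.
t_p = π/ω_d = π/4.359 ≈ 0.7207 s.

t_p ≈ 0.7207 s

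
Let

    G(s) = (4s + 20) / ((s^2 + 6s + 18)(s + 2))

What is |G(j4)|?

Substitute s = j4: numerator = 20 + j16, denominator = -92 + j56.
|G(j4)| = |20 + j16| / |-92 + j56| = 25.612 / 107.70 ≈ 0.2378.

|G(j4)| ≈ 0.2378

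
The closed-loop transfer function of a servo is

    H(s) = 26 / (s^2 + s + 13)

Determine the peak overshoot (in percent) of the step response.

%OS ≈ 64.4%

Comparing s^2 + s + 13 to s^2 + 2ζωₙs + ωₙ²: ωₙ = √13 ≈ 3.606 rad/s and ζ = 1/(2·√13) ≈ 0.1387.
%OS = 100·exp(−πζ/√(1−ζ²)) = 100·exp(−π·0.1387/√(1−0.1387²)) ≈ 64.4%.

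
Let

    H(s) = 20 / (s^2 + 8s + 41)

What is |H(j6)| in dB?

Substitute s = j6: numerator = 20, denominator = 5 + j48.
|H(j6)| = |20| / |5 + j48| = 20 / 48.260 ≈ 0.4144.
In decibels: 20·log₁₀(0.4144) ≈ -7.65 dB.

|H(j6)|_dB ≈ -7.65 dB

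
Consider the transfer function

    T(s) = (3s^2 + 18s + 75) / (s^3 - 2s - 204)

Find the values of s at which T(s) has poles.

The poles are the roots of the denominator s^3 - 2s - 204 = 0.
Trying s = 6: the polynomial evaluates to 0, so (s - 6) is a factor.
Dividing out leaves s^2 + 6s + 34 = 0.
The quadratic formula then gives s = -3 ± 5j.

s = -3 + 5j, -3 - 5j, 6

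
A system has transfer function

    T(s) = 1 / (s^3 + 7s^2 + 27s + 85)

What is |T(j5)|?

|T(j5)| ≈ 0.01104

Substitute s = j5: numerator = 1, denominator = -90 + j10.
|T(j5)| = |1| / |-90 + j10| = 1 / 90.554 ≈ 0.01104.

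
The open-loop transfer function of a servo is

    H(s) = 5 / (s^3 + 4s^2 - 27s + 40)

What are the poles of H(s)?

s = 2 ± j, -8

The poles are the roots of the denominator s^3 + 4s^2 - 27s + 40 = 0.
Trying s = -8: the polynomial evaluates to 0, so (s + 8) is a factor.
Dividing out leaves s^2 - 4s + 5 = 0.
The quadratic formula then gives s = 2 ± 1j.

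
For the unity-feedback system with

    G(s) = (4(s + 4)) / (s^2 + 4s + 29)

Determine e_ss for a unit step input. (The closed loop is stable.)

e_ss = 0.6444

G(s) has no poles at the origin.
This is a Type 0 system. Kp = lim_{s→0} G(s) = 16/29.
e_ss = 1/(1 + Kp) = 1/(1 + 16/29) = 29/45 ≈ 0.6444.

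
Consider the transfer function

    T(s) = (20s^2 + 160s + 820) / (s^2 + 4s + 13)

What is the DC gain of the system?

Set s = 0: T(0) = (820) / (13) = 820/13.

T(0) = 820/13 ≈ 63.08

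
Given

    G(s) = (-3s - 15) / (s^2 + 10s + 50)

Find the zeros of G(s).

s = -5

Set the numerator to zero: -3s - 15 = 0, i.e. -3·(s + 5) = 0.
So s = -5.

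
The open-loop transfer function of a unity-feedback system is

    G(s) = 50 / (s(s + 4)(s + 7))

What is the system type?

Type 1

The denominator has 1 factor of s at the origin (free integrator), so this is a Type 1 system.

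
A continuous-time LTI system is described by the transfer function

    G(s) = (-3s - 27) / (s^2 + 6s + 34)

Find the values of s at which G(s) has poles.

s = -3 + 5j, -3 - 5j

The poles are the roots of the denominator s^2 + 6s + 34 = 0.
Using the quadratic formula: s = (-6 ± √(-100))/2 = -3 ± 5j.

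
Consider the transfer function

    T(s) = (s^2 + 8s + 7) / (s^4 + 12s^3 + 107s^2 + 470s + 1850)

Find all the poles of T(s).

s = -5 + 5j, -5 - 5j, -1 + 6j, -1 - 6j

The poles are the roots of the denominator s^4 + 12s^3 + 107s^2 + 470s + 1850 = 0.
No real roots exist; factor into two real quadratics: (s^2 + 10s + 50)(s^2 + 2s + 37) = 0.
Each quadratic gives a conjugate pair via the quadratic formula.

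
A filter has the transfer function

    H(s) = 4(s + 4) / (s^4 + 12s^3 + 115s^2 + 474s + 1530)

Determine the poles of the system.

The poles are the roots of the denominator s^4 + 12s^3 + 115s^2 + 474s + 1530 = 0.
No real roots exist; factor into two real quadratics: (s^2 + 6s + 34)(s^2 + 6s + 45) = 0.
Each quadratic gives a conjugate pair via the quadratic formula.

s = -3 + 5j, -3 - 5j, -3 + 6j, -3 - 6j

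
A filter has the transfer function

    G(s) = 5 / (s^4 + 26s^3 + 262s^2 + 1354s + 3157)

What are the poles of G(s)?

The poles are the roots of the denominator s^4 + 26s^3 + 262s^2 + 1354s + 3157 = 0.
Trying s = -11: the polynomial evaluates to 0, so (s + 11) is a factor.
Dividing out leaves s^3 + 15s^2 + 97s + 287 = 0.
This factors further as (s^2 + 8s + 41)(s + 7) = 0.

s = -4 ± 5j, -11, -7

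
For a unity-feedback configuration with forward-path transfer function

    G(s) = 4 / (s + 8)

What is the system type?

The denominator has no factor of s at the origin — no free integrator — so this is a Type 0 system.

Type 0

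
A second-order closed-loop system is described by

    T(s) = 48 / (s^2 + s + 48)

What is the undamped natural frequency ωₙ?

ωₙ ≈ 6.928 rad/s

Compare the denominator to the standard form s^2 + 2ζωₙs + ωₙ².
ωₙ² = 48, so ωₙ = √48 ≈ 6.928 rad/s.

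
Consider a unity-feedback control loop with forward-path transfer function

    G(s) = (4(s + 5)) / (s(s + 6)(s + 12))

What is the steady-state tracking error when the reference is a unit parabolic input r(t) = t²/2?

e_ss = ∞

G(s) has one pole at the origin.
This is a Type 1 system; Ka = lim_{s→0} s^2·G(s) = 0, so the steady-state error for a parabola input is infinite.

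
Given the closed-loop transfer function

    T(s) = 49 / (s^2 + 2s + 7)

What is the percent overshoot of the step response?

Comparing s^2 + 2s + 7 to s^2 + 2ζωₙs + ωₙ²: ωₙ = √7 ≈ 2.646 rad/s and ζ = 2/(2·√7) ≈ 0.3780.
%OS = 100·exp(−πζ/√(1−ζ²)) = 100·exp(−π·0.3780/√(1−0.3780²)) ≈ 27.7%.

%OS ≈ 27.7%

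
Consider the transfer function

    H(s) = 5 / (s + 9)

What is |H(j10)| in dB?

Substitute s = j10: numerator = 5, denominator = 9 + j10.
|H(j10)| = |5| / |9 + j10| = 5 / 13.454 ≈ 0.3716.
In decibels: 20·log₁₀(0.3716) ≈ -8.60 dB.

|H(j10)|_dB ≈ -8.60 dB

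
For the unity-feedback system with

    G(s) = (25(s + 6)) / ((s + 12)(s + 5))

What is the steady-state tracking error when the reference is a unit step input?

e_ss = 0.2857

G(s) has no poles at the origin.
This is a Type 0 system. Kp = lim_{s→0} G(s) = 150/60 = 5/2.
e_ss = 1/(1 + Kp) = 1/(1 + 5/2) = 2/7 ≈ 0.2857.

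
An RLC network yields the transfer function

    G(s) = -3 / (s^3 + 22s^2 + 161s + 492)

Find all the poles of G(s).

The poles are the roots of the denominator s^3 + 22s^2 + 161s + 492 = 0.
Trying s = -12: the polynomial evaluates to 0, so (s + 12) is a factor.
Dividing out leaves s^2 + 10s + 41 = 0.
The quadratic formula then gives s = -5 ± 4j.

s = -5 ± 4j, -12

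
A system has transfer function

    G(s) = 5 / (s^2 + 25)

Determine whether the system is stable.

marginally stable

The poles can be read from the denominator factors: s = ±5j.
Since the simple pole(s) at s = ±5j lie on the jω-axis with none in the right half-plane, the system is marginally stable.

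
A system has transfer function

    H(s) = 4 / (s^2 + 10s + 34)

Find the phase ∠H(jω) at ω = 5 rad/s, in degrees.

At s = j5: numerator = 4, denominator = 9 + j50.
∠H = ∠num − ∠den = 0° − (79.796°) = -79.80°.

∠H(j5) ≈ -79.80°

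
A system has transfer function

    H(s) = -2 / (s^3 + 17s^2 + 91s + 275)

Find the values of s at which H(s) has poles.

s = -3 ± 4j, -11

The poles are the roots of the denominator s^3 + 17s^2 + 91s + 275 = 0.
Trying s = -11: the polynomial evaluates to 0, so (s + 11) is a factor.
Dividing out leaves s^2 + 6s + 25 = 0.
The quadratic formula then gives s = -3 ± 4j.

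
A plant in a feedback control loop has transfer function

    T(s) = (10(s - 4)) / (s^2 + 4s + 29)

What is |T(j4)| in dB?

|T(j4)|_dB ≈ 8.77 dB

Substitute s = j4: numerator = -40 + j40, denominator = 13 + j16.
|T(j4)| = |-40 + j40| / |13 + j16| = 56.569 / 20.616 ≈ 2.744.
In decibels: 20·log₁₀(2.744) ≈ 8.77 dB.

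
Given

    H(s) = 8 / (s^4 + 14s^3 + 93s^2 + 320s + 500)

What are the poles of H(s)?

The poles are the roots of the denominator s^4 + 14s^3 + 93s^2 + 320s + 500 = 0.
No real roots exist; factor into two real quadratics: (s^2 + 6s + 25)(s^2 + 8s + 20) = 0.
Each quadratic gives a conjugate pair via the quadratic formula.

s = -3 + 4j, -3 - 4j, -4 + 2j, -4 - 2j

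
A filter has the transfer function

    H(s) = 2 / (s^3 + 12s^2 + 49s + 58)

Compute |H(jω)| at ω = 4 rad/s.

Substitute s = j4: numerator = 2, denominator = -134 + j132.
|H(j4)| = |2| / |-134 + j132| = 2 / 188.10 ≈ 0.01063.

|H(j4)| ≈ 0.01063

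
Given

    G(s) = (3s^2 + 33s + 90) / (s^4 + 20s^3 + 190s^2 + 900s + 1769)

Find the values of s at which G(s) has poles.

s = -5 ± 2j, -5 ± 6j

The poles are the roots of the denominator s^4 + 20s^3 + 190s^2 + 900s + 1769 = 0.
No real roots exist; factor into two real quadratics: (s^2 + 10s + 29)(s^2 + 10s + 61) = 0.
Each quadratic gives a conjugate pair via the quadratic formula.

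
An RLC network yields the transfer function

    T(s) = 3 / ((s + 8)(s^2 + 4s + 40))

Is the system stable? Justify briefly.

stable

The poles can be read from the denominator factors: s = -8, -2 + 6j, -2 - 6j.
Since all poles lie strictly in the left half-plane, the system is stable.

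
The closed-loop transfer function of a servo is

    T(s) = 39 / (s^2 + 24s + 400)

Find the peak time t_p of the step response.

t_p ≈ 0.1963 s

Comparing s^2 + 24s + 400 to s^2 + 2ζωₙs + ωₙ²: ωₙ = 20 rad/s and ζ = 24/(2·20) = 0.6.
ζωₙ = 24/2 = 12, so ω_d = ωₙ√(1−ζ²) = √(ωₙ² − (ζωₙ)²) = √(400 − 12²) = √256 = 16 rad/s.
t_p = π/ω_d = π/16 ≈ 0.1963 s.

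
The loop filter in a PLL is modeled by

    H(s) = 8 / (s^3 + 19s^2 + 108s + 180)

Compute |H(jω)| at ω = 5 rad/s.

Substitute s = j5: numerator = 8, denominator = -295 + j415.
|H(j5)| = |8| / |-295 + j415| = 8 / 509.17 ≈ 0.01571.

|H(j5)| ≈ 0.01571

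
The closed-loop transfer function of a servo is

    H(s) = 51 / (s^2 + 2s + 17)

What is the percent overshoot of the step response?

%OS ≈ 45.6%

Comparing s^2 + 2s + 17 to s^2 + 2ζωₙs + ωₙ²: ωₙ = √17 ≈ 4.123 rad/s and ζ = 2/(2·√17) ≈ 0.2425.
%OS = 100·exp(−πζ/√(1−ζ²)) = 100·exp(−π·0.2425/√(1−0.2425²)) ≈ 45.6%.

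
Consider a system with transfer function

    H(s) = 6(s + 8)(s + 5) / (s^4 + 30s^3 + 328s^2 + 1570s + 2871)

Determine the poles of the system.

The poles are the roots of the denominator s^4 + 30s^3 + 328s^2 + 1570s + 2871 = 0.
Trying s = -11: the polynomial evaluates to 0, so (s + 11) is a factor.
Dividing out leaves s^3 + 19s^2 + 119s + 261 = 0.
This factors further as (s^2 + 10s + 29)(s + 9) = 0.

s = -5 + 2j, -5 - 2j, -11, -9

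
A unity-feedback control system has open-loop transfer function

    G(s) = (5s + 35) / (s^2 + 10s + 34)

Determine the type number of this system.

The denominator has no factor of s at the origin — no free integrator — so this is a Type 0 system.

Type 0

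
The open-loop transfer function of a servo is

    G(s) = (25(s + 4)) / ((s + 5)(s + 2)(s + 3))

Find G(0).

G(0) = 10/3 ≈ 3.333

At s = 0 each factor (s + a) contributes a and each (s^2 + bs + c) contributes c.
G(0) = 25·(4) / ((5) · (2) · (3)) = 100/30 = 10/3.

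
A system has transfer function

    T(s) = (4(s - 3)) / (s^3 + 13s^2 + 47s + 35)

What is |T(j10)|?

|T(j10)| ≈ 0.03045

Substitute s = j10: numerator = -12 + j40, denominator = -1265 - j530.
|T(j10)| = |-12 + j40| / |-1265 - j530| = 41.761 / 1371.5 ≈ 0.03045.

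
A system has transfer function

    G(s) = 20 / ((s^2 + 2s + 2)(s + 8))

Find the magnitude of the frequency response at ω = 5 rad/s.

|G(j5)| ≈ 0.08453

Substitute s = j5: numerator = 20, denominator = -234 - j35.
|G(j5)| = |20| / |-234 - j35| = 20 / 236.60 ≈ 0.08453.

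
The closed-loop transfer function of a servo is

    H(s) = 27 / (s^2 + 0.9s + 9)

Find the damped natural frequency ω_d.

ω_d ≈ 2.966 rad/s

Comparing s^2 + 0.9s + 9 to s^2 + 2ζωₙs + ωₙ²: ωₙ = 3 rad/s and ζ = 0.9/(2·3) = 0.15.
ζωₙ = 0.9/2 = 0.45, so ω_d = ωₙ√(1−ζ²) = √(ωₙ² − (ζωₙ)²) = √(9 − 0.45²) = √8.7975 ≈ 2.966 rad/s.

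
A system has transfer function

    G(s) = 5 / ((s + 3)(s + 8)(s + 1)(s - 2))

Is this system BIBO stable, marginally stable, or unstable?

The poles can be read from the denominator factors: s = -3, -8, -1, 2.
Since the pole(s) at s = 2 lie in the right half-plane, the system is unstable.

unstable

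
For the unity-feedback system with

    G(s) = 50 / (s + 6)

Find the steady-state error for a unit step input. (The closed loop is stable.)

G(s) has no poles at the origin.
This is a Type 0 system. Kp = lim_{s→0} G(s) = 50/6 = 25/3.
e_ss = 1/(1 + Kp) = 1/(1 + 25/3) = 3/28 ≈ 0.1071.

e_ss = 0.1071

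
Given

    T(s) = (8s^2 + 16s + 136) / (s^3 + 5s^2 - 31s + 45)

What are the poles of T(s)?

s = 2 + j, 2 - j, -9

The poles are the roots of the denominator s^3 + 5s^2 - 31s + 45 = 0.
Trying s = -9: the polynomial evaluates to 0, so (s + 9) is a factor.
Dividing out leaves s^2 - 4s + 5 = 0.
The quadratic formula then gives s = 2 ± 1j.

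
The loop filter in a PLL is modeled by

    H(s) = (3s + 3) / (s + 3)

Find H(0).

Set s = 0: H(0) = (3) / (3) = 1.

H(0) = 1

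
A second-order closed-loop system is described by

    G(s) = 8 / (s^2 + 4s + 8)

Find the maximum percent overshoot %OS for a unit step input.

%OS ≈ 4.32%

Comparing s^2 + 4s + 8 to s^2 + 2ζωₙs + ωₙ²: ωₙ = √8 ≈ 2.828 rad/s and ζ = 4/(2·√8) ≈ 0.7071.
%OS = 100·exp(−πζ/√(1−ζ²)) = 100·exp(−π·0.7071/√(1−0.7071²)) ≈ 4.32%.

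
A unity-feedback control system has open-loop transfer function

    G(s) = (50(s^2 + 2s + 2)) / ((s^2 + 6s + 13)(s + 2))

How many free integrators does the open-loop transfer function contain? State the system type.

The denominator has no factor of s at the origin — no free integrator — so this is a Type 0 system.

Type 0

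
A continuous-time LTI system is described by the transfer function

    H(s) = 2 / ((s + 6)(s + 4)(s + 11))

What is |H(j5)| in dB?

Substitute s = j5: numerator = 2, denominator = -261 + j545.
|H(j5)| = |2| / |-261 + j545| = 2 / 604.27 ≈ 0.003310.
In decibels: 20·log₁₀(0.003310) ≈ -49.6 dB.

|H(j5)|_dB ≈ -49.6 dB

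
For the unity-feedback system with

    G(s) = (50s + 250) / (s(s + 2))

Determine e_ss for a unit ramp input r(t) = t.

e_ss = 0.008000

G(s) has one pole at the origin.
This is a Type 1 system. Kv = lim_{s→0} s·G(s) = 250/2 = 125.
e_ss = 1/Kv = 1/(125) = 1/125 ≈ 0.008000.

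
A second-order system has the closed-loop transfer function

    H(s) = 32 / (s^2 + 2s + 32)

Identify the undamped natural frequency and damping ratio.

ωₙ ≈ 5.657 rad/s, ζ ≈ 0.1768

Compare the denominator to the standard form s^2 + 2ζωₙs + ωₙ².
ωₙ² = 32, so ωₙ = √32 ≈ 5.657 rad/s.
2ζωₙ = 2, so ζ = 2/(2·√32) ≈ 0.1768.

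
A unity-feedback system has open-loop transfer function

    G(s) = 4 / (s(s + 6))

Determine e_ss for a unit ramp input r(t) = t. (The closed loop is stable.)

G(s) has one pole at the origin.
This is a Type 1 system. Kv = lim_{s→0} s·G(s) = 4/6 = 2/3.
e_ss = 1/Kv = 1/(2/3) = 3/2 ≈ 1.500.

e_ss = 1.500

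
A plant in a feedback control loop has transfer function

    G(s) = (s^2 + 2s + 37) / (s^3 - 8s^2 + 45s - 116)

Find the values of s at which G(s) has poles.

The poles are the roots of the denominator s^3 - 8s^2 + 45s - 116 = 0.
Trying s = 4: the polynomial evaluates to 0, so (s - 4) is a factor.
Dividing out leaves s^2 - 4s + 29 = 0.
The quadratic formula then gives s = 2 ± 5j.

s = 2 + 5j, 2 - 5j, 4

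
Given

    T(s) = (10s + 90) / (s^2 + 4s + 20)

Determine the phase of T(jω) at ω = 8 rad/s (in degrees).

At s = j8: numerator = 90 + j80, denominator = -44 + j32.
∠T = ∠num − ∠den = 41.634° − (143.97°) = -102.3°.

∠T(j8) ≈ -102.3°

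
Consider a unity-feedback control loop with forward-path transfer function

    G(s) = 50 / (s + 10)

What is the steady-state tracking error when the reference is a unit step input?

G(s) has no poles at the origin.
This is a Type 0 system. Kp = lim_{s→0} G(s) = 50/10 = 5.
e_ss = 1/(1 + Kp) = 1/(1 + 5) = 1/6 ≈ 0.1667.

e_ss = 0.1667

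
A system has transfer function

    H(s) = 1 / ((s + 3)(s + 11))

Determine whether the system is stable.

The poles can be read from the denominator factors: s = -3, -11.
Since all poles lie strictly in the left half-plane, the system is stable.

stable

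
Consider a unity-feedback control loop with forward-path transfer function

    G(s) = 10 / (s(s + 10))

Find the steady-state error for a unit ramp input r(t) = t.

G(s) has one pole at the origin.
This is a Type 1 system. Kv = lim_{s→0} s·G(s) = 10/10 = 1.
e_ss = 1/Kv = 1/(1) = 1.

e_ss = 1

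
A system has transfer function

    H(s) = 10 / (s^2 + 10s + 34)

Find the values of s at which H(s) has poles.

The poles are the roots of the denominator s^2 + 10s + 34 = 0.
Using the quadratic formula: s = (-10 ± √(-36))/2 = -5 ± 3j.

s = -5 ± 3j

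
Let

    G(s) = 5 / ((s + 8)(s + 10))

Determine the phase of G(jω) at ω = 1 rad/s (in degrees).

At s = j1: numerator = 5, denominator = 79 + j18.
∠G = ∠num − ∠den = 0° − (12.836°) = -12.84°.

∠G(j1) ≈ -12.84°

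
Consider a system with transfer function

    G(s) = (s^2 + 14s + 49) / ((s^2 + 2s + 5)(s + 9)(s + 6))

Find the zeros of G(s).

Set the numerator to zero: s^2 + 14s + 49 = 0.
Factoring: (s + 7)^2 = 0.

s = -7, -7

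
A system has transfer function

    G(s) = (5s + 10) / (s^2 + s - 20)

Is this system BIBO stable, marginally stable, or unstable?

The denominator s^2 + s - 20 factors as (s - 4)(s + 5), giving poles at s = 4, -5.
Since the pole(s) at s = 4 lie in the right half-plane, the system is unstable.

unstable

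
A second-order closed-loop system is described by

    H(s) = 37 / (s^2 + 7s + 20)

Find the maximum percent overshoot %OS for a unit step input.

Comparing s^2 + 7s + 20 to s^2 + 2ζωₙs + ωₙ²: ωₙ = √20 ≈ 4.472 rad/s and ζ = 7/(2·√20) ≈ 0.7826.
%OS = 100·exp(−πζ/√(1−ζ²)) = 100·exp(−π·0.7826/√(1−0.7826²)) ≈ 1.93%.

%OS ≈ 1.93%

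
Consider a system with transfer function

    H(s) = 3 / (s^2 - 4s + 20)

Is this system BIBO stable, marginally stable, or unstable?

unstable

The denominator s^2 - 4s + 20 factors as (s^2 - 4s + 20), giving poles at s = 2 ± 4j.
Since the pole(s) at s = 2 + 4j, 2 - 4j lie in the right half-plane, the system is unstable.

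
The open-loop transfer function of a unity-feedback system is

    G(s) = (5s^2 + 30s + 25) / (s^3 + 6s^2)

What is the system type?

Factor s from the denominator: s^3 + 6s^2 = s^2·(s + 6).
There are 2 poles at the origin, so the system is Type 2.

Type 2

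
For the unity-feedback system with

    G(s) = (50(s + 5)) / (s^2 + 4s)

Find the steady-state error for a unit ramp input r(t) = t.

e_ss = 0.01600

G(s) has one pole at the origin.
This is a Type 1 system. Kv = lim_{s→0} s·G(s) = 250/4 = 125/2.
e_ss = 1/Kv = 1/(125/2) = 2/125 ≈ 0.01600.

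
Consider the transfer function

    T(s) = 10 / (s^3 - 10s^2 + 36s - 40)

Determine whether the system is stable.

unstable

The denominator s^3 - 10s^2 + 36s - 40 factors as (s^2 - 8s + 20)(s - 2), giving poles at s = 4 + 2j, 4 - 2j, 2.
Since the pole(s) at s = 4 + 2j, 4 - 2j, 2 lie in the right half-plane, the system is unstable.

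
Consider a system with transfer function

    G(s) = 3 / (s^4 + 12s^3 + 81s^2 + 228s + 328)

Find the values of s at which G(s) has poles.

s = -4 + 5j, -4 - 5j, -2 + 2j, -2 - 2j

The poles are the roots of the denominator s^4 + 12s^3 + 81s^2 + 228s + 328 = 0.
No real roots exist; factor into two real quadratics: (s^2 + 8s + 41)(s^2 + 4s + 8) = 0.
Each quadratic gives a conjugate pair via the quadratic formula.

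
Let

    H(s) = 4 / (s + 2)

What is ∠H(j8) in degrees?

At s = j8: numerator = 4, denominator = 2 + j8.
∠H = ∠num − ∠den = 0° − (75.964°) = -75.96°.

∠H(j8) ≈ -75.96°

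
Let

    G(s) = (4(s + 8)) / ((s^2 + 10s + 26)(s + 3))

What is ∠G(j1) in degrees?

At s = j1: numerator = 32 + j4, denominator = 65 + j55.
∠G = ∠num − ∠den = 7.1250° − (40.236°) = -33.11°.

∠G(j1) ≈ -33.11°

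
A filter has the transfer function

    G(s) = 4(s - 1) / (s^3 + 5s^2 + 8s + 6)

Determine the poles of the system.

The poles are the roots of the denominator s^3 + 5s^2 + 8s + 6 = 0.
Trying s = -3: the polynomial evaluates to 0, so (s + 3) is a factor.
Dividing out leaves s^2 + 2s + 2 = 0.
The quadratic formula then gives s = -1 ± 1j.

s = -1 + j, -1 - j, -3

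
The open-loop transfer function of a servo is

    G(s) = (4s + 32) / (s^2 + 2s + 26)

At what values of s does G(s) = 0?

s = -8

Set the numerator to zero: 4s + 32 = 0, i.e. 4·(s + 8) = 0.
So s = -8.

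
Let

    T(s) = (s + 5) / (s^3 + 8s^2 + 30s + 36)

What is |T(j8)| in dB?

|T(j8)|_dB ≈ -35.3 dB

Substitute s = j8: numerator = 5 + j8, denominator = -476 - j272.
|T(j8)| = |5 + j8| / |-476 - j272| = 9.4340 / 548.23 ≈ 0.01721.
In decibels: 20·log₁₀(0.01721) ≈ -35.3 dB.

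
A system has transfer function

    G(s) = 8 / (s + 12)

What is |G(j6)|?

Substitute s = j6: numerator = 8, denominator = 12 + j6.
|G(j6)| = |8| / |12 + j6| = 8 / 13.416 ≈ 0.5963.

|G(j6)| ≈ 0.5963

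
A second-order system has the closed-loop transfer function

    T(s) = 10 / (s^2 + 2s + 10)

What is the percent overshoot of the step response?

%OS ≈ 35.1%

Comparing s^2 + 2s + 10 to s^2 + 2ζωₙs + ωₙ²: ωₙ = √10 ≈ 3.162 rad/s and ζ = 2/(2·√10) ≈ 0.3162.
%OS = 100·exp(−πζ/√(1−ζ²)) = 100·exp(−π·0.3162/√(1−0.3162²)) ≈ 35.1%.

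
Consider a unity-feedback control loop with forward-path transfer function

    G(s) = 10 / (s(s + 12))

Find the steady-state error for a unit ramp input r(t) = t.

G(s) has one pole at the origin.
This is a Type 1 system. Kv = lim_{s→0} s·G(s) = 10/12 = 5/6.
e_ss = 1/Kv = 1/(5/6) = 6/5 ≈ 1.200.

e_ss = 1.200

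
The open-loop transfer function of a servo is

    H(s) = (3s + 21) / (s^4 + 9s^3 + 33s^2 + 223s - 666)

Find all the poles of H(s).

The poles are the roots of the denominator s^4 + 9s^3 + 33s^2 + 223s - 666 = 0.
Trying s = 2: the polynomial evaluates to 0, so (s - 2) is a factor.
Dividing out leaves s^3 + 11s^2 + 55s + 333 = 0.
This factors further as (s + 9)(s^2 + 2s + 37) = 0.

s = 2, -9, -1 + 6j, -1 - 6j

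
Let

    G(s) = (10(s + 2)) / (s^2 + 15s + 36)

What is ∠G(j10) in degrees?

∠G(j10) ≈ -34.42°

At s = j10: numerator = 20 + j100, denominator = -64 + j150.
∠G = ∠num − ∠den = 78.690° − (113.11°) = -34.42°.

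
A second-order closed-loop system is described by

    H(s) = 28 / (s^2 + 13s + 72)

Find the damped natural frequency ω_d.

Comparing s^2 + 13s + 72 to s^2 + 2ζωₙs + ωₙ²: ωₙ = √72 ≈ 8.485 rad/s and ζ = 13/(2·√72) ≈ 0.7660.
ζωₙ = 13/2 = 6.5, so ω_d = ωₙ√(1−ζ²) = √(ωₙ² − (ζωₙ)²) = √(72 − 6.5²) = √29.75 ≈ 5.454 rad/s.

ω_d ≈ 5.454 rad/s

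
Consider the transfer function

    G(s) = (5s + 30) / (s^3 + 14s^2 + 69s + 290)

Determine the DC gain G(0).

Set s = 0: G(0) = (30) / (290) = 3/29.

G(0) = 3/29 ≈ 0.1034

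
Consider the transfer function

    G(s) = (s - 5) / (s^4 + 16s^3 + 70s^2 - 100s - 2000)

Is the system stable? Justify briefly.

The denominator s^4 + 16s^3 + 70s^2 - 100s - 2000 factors as (s + 10)(s - 4)(s^2 + 10s + 50), giving poles at s = -10, 4, -5 + 5j, -5 - 5j.
Since the pole(s) at s = 4 lie in the right half-plane, the system is unstable.

unstable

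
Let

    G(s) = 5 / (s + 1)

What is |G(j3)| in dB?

Substitute s = j3: numerator = 5, denominator = 1 + j3.
|G(j3)| = |5| / |1 + j3| = 5 / 3.1623 ≈ 1.581.
In decibels: 20·log₁₀(1.581) ≈ 3.98 dB.

|G(j3)|_dB ≈ 3.98 dB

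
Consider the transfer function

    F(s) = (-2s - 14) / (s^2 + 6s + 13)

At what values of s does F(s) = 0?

Set the numerator to zero: -2s - 14 = 0, i.e. -2·(s + 7) = 0.
So s = -7.

s = -7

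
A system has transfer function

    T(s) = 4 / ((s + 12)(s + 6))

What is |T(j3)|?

|T(j3)| ≈ 0.04821

Substitute s = j3: numerator = 4, denominator = 63 + j54.
|T(j3)| = |4| / |63 + j54| = 4 / 82.976 ≈ 0.04821.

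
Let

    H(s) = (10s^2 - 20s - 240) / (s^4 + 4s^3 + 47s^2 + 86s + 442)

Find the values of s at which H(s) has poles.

s = -1 ± 5j, -1 ± 4j

The poles are the roots of the denominator s^4 + 4s^3 + 47s^2 + 86s + 442 = 0.
No real roots exist; factor into two real quadratics: (s^2 + 2s + 26)(s^2 + 2s + 17) = 0.
Each quadratic gives a conjugate pair via the quadratic formula.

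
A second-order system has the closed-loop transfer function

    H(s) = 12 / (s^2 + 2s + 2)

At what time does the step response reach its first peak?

Comparing s^2 + 2s + 2 to s^2 + 2ζωₙs + ωₙ²: ωₙ = √2 ≈ 1.414 rad/s and ζ = 2/(2·√2) ≈ 0.7071.
ζωₙ = 2/2 = 1, so ω_d = ωₙ√(1−ζ²) = √(ωₙ² − (ζωₙ)²) = √(2 − 1²) = √1 = 1 rad/s.
t_p = π/ω_d = π/1 ≈ 3.142 s.

t_p ≈ 3.142 s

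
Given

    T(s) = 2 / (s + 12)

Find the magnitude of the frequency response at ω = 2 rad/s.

|T(j2)| ≈ 0.1644

Substitute s = j2: numerator = 2, denominator = 12 + j2.
|T(j2)| = |2| / |12 + j2| = 2 / 12.166 ≈ 0.1644.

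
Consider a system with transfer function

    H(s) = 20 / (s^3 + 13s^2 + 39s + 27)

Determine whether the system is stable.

stable

The denominator s^3 + 13s^2 + 39s + 27 factors as (s + 1)(s + 3)(s + 9), giving poles at s = -1, -3, -9.
Since all poles lie strictly in the left half-plane, the system is stable.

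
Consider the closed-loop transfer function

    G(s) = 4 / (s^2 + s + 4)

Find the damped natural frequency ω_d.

ω_d ≈ 1.936 rad/s

Comparing s^2 + s + 4 to s^2 + 2ζωₙs + ωₙ²: ωₙ = 2 rad/s and ζ = 1/(2·2) = 0.25.
ζωₙ = 1/2 = 0.5, so ω_d = ωₙ√(1−ζ²) = √(ωₙ² − (ζωₙ)²) = √(4 − 0.5²) = √3.75 ≈ 1.936 rad/s.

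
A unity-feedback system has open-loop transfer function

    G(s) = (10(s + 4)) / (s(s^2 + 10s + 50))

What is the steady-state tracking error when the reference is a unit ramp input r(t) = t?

e_ss = 1.250

G(s) has one pole at the origin.
This is a Type 1 system. Kv = lim_{s→0} s·G(s) = 40/50 = 4/5.
e_ss = 1/Kv = 1/(4/5) = 5/4 ≈ 1.250.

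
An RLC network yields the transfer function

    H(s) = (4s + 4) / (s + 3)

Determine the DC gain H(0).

H(0) = 4/3 ≈ 1.333

Set s = 0: H(0) = (4) / (3) = 4/3.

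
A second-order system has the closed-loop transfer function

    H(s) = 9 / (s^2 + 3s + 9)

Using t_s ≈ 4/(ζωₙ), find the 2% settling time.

Comparing s^2 + 3s + 9 to s^2 + 2ζωₙs + ωₙ²: ωₙ = 3 rad/s and ζ = 3/(2·3) = 0.5.
ζωₙ = 3/2 = 1.5, so t_s ≈ 4/(ζωₙ) = 4/1.5 ≈ 2.667 s.

t_s ≈ 2.667 s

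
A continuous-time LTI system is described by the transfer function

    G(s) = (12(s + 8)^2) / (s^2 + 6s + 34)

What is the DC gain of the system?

G(0) = 384/17 ≈ 22.59

Set s = 0: G(0) = (768) / (34) = 384/17.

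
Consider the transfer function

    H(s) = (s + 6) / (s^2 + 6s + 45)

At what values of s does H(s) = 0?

Set the numerator to zero: s + 6 = 0.
So s = -6.

s = -6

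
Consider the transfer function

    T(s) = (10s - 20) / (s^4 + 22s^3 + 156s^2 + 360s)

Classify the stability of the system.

marginally stable

The denominator s^4 + 22s^3 + 156s^2 + 360s factors as s(s + 6)^2(s + 10), giving poles at s = 0, -6, -6, -10.
Since the simple pole(s) at s = 0 lie on the jω-axis with none in the right half-plane, the system is marginally stable.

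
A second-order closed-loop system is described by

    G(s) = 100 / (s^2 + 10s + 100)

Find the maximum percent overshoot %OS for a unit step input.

Comparing s^2 + 10s + 100 to s^2 + 2ζωₙs + ωₙ²: ωₙ = 10 rad/s and ζ = 10/(2·10) = 0.5.
%OS = 100·exp(−πζ/√(1−ζ²)) = 100·exp(−π·0.5/√(1−0.5²)) ≈ 16.3%.

%OS ≈ 16.3%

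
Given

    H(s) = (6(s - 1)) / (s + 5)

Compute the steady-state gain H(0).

H(0) = -6/5 ≈ -1.200

Set s = 0: H(0) = (-6) / (5) = -6/5.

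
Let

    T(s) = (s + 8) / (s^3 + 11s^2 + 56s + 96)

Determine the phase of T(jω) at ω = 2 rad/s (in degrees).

At s = j2: numerator = 8 + j2, denominator = 52 + j104.
∠T = ∠num − ∠den = 14.036° − (63.435°) = -49.40°.

∠T(j2) ≈ -49.40°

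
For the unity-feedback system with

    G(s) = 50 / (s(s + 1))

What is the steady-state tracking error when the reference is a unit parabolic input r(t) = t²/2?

G(s) has one pole at the origin.
This is a Type 1 system; Ka = lim_{s→0} s^2·G(s) = 0, so the steady-state error for a parabola input is infinite.

e_ss = ∞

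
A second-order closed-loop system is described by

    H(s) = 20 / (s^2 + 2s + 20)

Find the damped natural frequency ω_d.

Comparing s^2 + 2s + 20 to s^2 + 2ζωₙs + ωₙ²: ωₙ = √20 ≈ 4.472 rad/s and ζ = 2/(2·√20) ≈ 0.2236.
ζωₙ = 2/2 = 1, so ω_d = ωₙ√(1−ζ²) = √(ωₙ² − (ζωₙ)²) = √(20 − 1²) = √19 ≈ 4.359 rad/s.

ω_d ≈ 4.359 rad/s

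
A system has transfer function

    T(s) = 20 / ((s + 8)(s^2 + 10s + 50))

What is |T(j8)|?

|T(j8)| ≈ 0.02177

Substitute s = j8: numerator = 20, denominator = -752 + j528.
|T(j8)| = |20| / |-752 + j528| = 20 / 918.85 ≈ 0.02177.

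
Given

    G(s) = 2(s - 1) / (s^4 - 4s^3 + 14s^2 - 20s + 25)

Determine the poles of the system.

s = 1 ± 2j, 1 ± 2j

The poles are the roots of the denominator s^4 - 4s^3 + 14s^2 - 20s + 25 = 0.
No real roots exist; factor into two real quadratics: (s^2 - 2s + 5)(s^2 - 2s + 5) = 0.
Each quadratic gives a conjugate pair via the quadratic formula.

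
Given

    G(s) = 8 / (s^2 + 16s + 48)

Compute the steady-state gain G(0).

G(0) = 1/6 ≈ 0.1667

Set s = 0: G(0) = (8) / (48) = 1/6.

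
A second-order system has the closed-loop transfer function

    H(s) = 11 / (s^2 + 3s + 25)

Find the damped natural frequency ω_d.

Comparing s^2 + 3s + 25 to s^2 + 2ζωₙs + ωₙ²: ωₙ = 5 rad/s and ζ = 3/(2·5) = 0.3.
ζωₙ = 3/2 = 1.5, so ω_d = ωₙ√(1−ζ²) = √(ωₙ² − (ζωₙ)²) = √(25 − 1.5²) = √22.75 ≈ 4.770 rad/s.

ω_d ≈ 4.770 rad/s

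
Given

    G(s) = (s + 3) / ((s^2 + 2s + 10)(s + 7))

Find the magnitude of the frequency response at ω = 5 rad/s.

Substitute s = j5: numerator = 3 + j5, denominator = -155 - j5.
|G(j5)| = |3 + j5| / |-155 - j5| = 5.8310 / 155.08 ≈ 0.03760.

|G(j5)| ≈ 0.03760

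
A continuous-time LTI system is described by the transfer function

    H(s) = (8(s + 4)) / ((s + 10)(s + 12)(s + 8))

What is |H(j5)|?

Substitute s = j5: numerator = 32 + j40, denominator = 210 + j1355.
|H(j5)| = |32 + j40| / |210 + j1355| = 51.225 / 1371.2 ≈ 0.03736.

|H(j5)| ≈ 0.03736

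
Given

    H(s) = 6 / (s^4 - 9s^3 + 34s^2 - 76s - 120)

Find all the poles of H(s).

s = -1, 2 + 4j, 2 - 4j, 6

The poles are the roots of the denominator s^4 - 9s^3 + 34s^2 - 76s - 120 = 0.
Trying s = -1: the polynomial evaluates to 0, so (s + 1) is a factor.
Dividing out leaves s^3 - 10s^2 + 44s - 120 = 0.
This factors further as (s^2 - 4s + 20)(s - 6) = 0.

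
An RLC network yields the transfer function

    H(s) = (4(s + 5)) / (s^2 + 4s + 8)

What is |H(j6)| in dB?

Substitute s = j6: numerator = 20 + j24, denominator = -28 + j24.
|H(j6)| = |20 + j24| / |-28 + j24| = 31.241 / 36.878 ≈ 0.8471.
In decibels: 20·log₁₀(0.8471) ≈ -1.44 dB.

|H(j6)|_dB ≈ -1.44 dB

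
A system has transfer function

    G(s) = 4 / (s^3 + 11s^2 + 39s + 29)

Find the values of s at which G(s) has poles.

The poles are the roots of the denominator s^3 + 11s^2 + 39s + 29 = 0.
Trying s = -1: the polynomial evaluates to 0, so (s + 1) is a factor.
Dividing out leaves s^2 + 10s + 29 = 0.
The quadratic formula then gives s = -5 ± 2j.

s = -5 ± 2j, -1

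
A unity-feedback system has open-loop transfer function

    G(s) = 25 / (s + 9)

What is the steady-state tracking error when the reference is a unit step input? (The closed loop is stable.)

e_ss = 0.2647

G(s) has no poles at the origin.
This is a Type 0 system. Kp = lim_{s→0} G(s) = 25/9.
e_ss = 1/(1 + Kp) = 1/(1 + 25/9) = 9/34 ≈ 0.2647.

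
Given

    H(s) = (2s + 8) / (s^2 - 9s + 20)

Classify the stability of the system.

unstable

The denominator s^2 - 9s + 20 factors as (s - 4)(s - 5), giving poles at s = 4, 5.
Since the pole(s) at s = 4, 5 lie in the right half-plane, the system is unstable.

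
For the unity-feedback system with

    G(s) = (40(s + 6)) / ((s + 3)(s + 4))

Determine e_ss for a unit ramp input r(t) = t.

e_ss = ∞

G(s) has no poles at the origin.
This is a Type 0 system; Kv = lim_{s→0} s·G(s) = 0, so the steady-state error for a ramp input is infinite.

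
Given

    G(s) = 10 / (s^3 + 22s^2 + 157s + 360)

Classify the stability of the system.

stable

The denominator s^3 + 22s^2 + 157s + 360 factors as (s + 5)(s + 9)(s + 8), giving poles at s = -5, -9, -8.
Since all poles lie strictly in the left half-plane, the system is stable.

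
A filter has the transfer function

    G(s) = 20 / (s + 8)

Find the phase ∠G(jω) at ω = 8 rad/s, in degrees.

At s = j8: numerator = 20, denominator = 8 + j8.
∠G = ∠num − ∠den = 0° − (45°) = -45°.

∠G(j8) ≈ -45°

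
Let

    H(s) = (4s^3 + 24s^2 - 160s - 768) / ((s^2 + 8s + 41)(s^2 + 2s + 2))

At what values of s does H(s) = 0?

s = 6, -8, -4

Set the numerator to zero: 4s^3 + 24s^2 - 160s - 768 = 0, i.e. 4·(s^3 + 6s^2 - 40s - 192) = 0.
Factoring: (s - 6)(s + 8)(s + 4) = 0.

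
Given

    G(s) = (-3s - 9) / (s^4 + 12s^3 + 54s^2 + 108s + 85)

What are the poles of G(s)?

s = -4 + j, -4 - j, -2 + j, -2 - j

The poles are the roots of the denominator s^4 + 12s^3 + 54s^2 + 108s + 85 = 0.
No real roots exist; factor into two real quadratics: (s^2 + 8s + 17)(s^2 + 4s + 5) = 0.
Each quadratic gives a conjugate pair via the quadratic formula.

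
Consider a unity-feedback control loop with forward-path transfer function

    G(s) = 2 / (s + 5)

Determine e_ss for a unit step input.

e_ss = 0.7143

G(s) has no poles at the origin.
This is a Type 0 system. Kp = lim_{s→0} G(s) = 2/5.
e_ss = 1/(1 + Kp) = 1/(1 + 2/5) = 5/7 ≈ 0.7143.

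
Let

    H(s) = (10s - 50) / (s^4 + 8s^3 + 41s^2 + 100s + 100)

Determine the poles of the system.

The poles are the roots of the denominator s^4 + 8s^3 + 41s^2 + 100s + 100 = 0.
No real roots exist; factor into two real quadratics: (s^2 + 4s + 5)(s^2 + 4s + 20) = 0.
Each quadratic gives a conjugate pair via the quadratic formula.

s = -2 + j, -2 - j, -2 + 4j, -2 - 4j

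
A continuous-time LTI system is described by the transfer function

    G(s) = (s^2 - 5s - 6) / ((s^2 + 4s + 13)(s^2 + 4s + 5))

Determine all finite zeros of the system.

s = 6, -1

Set the numerator to zero: s^2 - 5s - 6 = 0.
Factoring: (s - 6)(s + 1) = 0.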